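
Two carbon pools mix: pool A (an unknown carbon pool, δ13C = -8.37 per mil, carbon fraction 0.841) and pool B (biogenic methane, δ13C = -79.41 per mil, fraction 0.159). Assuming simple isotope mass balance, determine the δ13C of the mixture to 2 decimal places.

-19.67 per mil

δ_mix = f_A·δ_A + f_B·δ_B
δ_mix = 0.841 × (-8.37) + 0.159 × (-79.41)
δ_mix = -7.039 + -12.626 = -19.665 per mil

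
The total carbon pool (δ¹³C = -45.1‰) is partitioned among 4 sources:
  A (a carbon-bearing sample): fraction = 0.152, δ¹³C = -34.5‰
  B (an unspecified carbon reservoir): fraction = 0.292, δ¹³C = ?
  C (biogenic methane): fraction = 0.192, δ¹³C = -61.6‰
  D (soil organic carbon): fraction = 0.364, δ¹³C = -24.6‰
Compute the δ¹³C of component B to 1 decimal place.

Isotope mass balance: δ_bulk = Σ fᵢ·δᵢ.
-45.1 = 0.152×(-34.5) + 0.292×δ_B + 0.192×(-61.6) + 0.364×(-24.6)
0.292·δ_B = -45.1 − (-26.026) = -19.074
δ_B = -19.074 / 0.292 = -65.32‰

-65.3‰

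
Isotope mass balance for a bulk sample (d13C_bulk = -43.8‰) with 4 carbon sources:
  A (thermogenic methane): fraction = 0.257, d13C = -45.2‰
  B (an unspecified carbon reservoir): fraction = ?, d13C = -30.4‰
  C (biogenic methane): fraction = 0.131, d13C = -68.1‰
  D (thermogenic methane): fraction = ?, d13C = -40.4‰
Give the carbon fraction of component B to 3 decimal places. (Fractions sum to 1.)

Let f_B and f_D be the unknown fractions; fractions sum to 1 so f_B + f_D = 0.612.
Mass balance: Σ fᵢ·δᵢ = δ_bulk ⇒ f_B·(-30.4) + f_D·(-40.4) = -43.8 − (-20.538) = -23.262
Substitute f_D = 0.612 − f_B:
f_B·(-30.4 − -40.4) = -23.262 − 0.612×(-40.4) = 1.462
f_B = 1.462 / 10.0 = 0.1462

0.146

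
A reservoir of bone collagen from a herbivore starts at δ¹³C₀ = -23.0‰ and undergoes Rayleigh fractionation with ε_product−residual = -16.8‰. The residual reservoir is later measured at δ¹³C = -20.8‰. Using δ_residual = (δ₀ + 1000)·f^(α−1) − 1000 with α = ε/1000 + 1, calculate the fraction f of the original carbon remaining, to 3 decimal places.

α − 1 = ε/1000 = -0.0168
(δ_res + 1000)/(δ₀ + 1000) = (-20.8 + 1000)/(-23.0 + 1000) = 979.2/977.0 = 1.002252
f = 1.002252^(1/-0.0168) = exp(ln(1.002252)/-0.0168) = exp(0.00225/-0.0168)
f = exp(-0.1339) = 0.8747

0.875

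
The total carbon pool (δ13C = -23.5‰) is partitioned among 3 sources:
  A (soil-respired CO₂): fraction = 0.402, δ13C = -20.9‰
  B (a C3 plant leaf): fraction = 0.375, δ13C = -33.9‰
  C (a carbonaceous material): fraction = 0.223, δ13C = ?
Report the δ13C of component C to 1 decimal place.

Isotope mass balance: δ_bulk = Σ fᵢ·δᵢ.
-23.5 = 0.402×(-20.9) + 0.375×(-33.9) + 0.223×δ_C
0.223·δ_C = -23.5 − (-21.114) = -2.386
δ_C = -2.386 / 0.223 = -10.70‰

-10.7‰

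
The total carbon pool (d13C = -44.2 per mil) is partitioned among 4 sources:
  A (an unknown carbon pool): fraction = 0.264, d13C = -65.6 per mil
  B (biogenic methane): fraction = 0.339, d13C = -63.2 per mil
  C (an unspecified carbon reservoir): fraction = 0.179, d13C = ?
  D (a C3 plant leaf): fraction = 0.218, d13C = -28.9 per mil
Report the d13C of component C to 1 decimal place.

Isotope mass balance: δ_bulk = Σ fᵢ·δᵢ.
-44.2 = 0.264×(-65.6) + 0.339×(-63.2) + 0.179×δ_C + 0.218×(-28.9)
0.179·δ_C = -44.2 − (-45.043) = 0.843
δ_C = 0.843 / 0.179 = 4.71 per mil

4.7 per mil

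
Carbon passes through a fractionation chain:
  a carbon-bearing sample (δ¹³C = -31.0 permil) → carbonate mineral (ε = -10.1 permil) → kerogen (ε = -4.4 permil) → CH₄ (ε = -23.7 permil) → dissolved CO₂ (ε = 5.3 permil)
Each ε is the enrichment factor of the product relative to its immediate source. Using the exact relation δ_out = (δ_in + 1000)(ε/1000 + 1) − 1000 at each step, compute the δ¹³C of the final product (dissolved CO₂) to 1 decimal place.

-62.7 permil

step 1: δ = (-31.00 + 1000)·(-10.1/1000 + 1) − 1000 = -40.79 permil
step 2: δ = (-40.79 + 1000)·(-4.4/1000 + 1) − 1000 = -45.01 permil
step 3: δ = (-45.01 + 1000)·(-23.7/1000 + 1) − 1000 = -67.64 permil
step 4: δ = (-67.64 + 1000)·(5.3/1000 + 1) − 1000 = -62.70 permil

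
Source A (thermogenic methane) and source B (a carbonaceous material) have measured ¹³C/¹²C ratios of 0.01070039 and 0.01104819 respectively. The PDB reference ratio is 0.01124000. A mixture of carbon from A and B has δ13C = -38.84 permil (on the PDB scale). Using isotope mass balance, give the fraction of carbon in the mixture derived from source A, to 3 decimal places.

δ_A = (0.01070039/0.01124000 − 1)×1000 = (0.951992 − 1)×1000 = -48.008 permil
δ_B = (0.01104819/0.01124000 − 1)×1000 = (0.982935 − 1)×1000 = -17.065 permil
f_A = (δ_mix − δ_B)/(δ_A − δ_B) = (-38.84 − (-17.065))/(-48.008 − (-17.065))
f_A = -21.775 / -30.943 = 0.7037

0.704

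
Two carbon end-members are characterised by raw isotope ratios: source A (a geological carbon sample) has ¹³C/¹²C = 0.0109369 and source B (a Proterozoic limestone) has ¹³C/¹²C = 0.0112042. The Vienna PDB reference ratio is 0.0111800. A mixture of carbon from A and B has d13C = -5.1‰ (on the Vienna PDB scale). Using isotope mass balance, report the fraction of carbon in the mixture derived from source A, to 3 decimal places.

δ_A = (0.0109369/0.0111800 − 1)×1000 = (0.978256 − 1)×1000 = -21.744‰
δ_B = (0.0112042/0.0111800 − 1)×1000 = (1.002165 − 1)×1000 = 2.165‰
f_A = (δ_mix − δ_B)/(δ_A − δ_B) = (-5.1 − (2.165))/(-21.744 − (2.165))
f_A = -7.265 / -23.909 = 0.3038

0.304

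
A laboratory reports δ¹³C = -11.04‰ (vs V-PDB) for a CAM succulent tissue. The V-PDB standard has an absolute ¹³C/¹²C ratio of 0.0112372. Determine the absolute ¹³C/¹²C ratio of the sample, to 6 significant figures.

R_sample = R_standard × (δ¹³C/1000 + 1)
R_sample = 0.0112372 × (-11.04/1000 + 1) = 0.0112372 × 0.988960
R_sample = 0.0111131

0.0111131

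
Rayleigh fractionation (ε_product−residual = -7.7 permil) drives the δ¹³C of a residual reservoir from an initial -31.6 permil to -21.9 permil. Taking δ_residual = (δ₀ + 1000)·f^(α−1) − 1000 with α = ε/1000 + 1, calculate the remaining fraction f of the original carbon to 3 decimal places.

0.274

α − 1 = ε/1000 = -0.0077
(δ_res + 1000)/(δ₀ + 1000) = (-21.9 + 1000)/(-31.6 + 1000) = 978.1/968.4 = 1.010017
f = 1.010017^(1/-0.0077) = exp(ln(1.010017)/-0.0077) = exp(0.00997/-0.0077)
f = exp(-1.2944) = 0.2741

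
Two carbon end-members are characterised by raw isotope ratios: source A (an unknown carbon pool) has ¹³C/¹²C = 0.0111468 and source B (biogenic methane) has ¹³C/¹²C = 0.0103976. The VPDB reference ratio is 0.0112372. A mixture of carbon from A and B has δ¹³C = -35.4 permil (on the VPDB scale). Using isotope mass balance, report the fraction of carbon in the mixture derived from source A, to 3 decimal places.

δ_A = (0.0111468/0.0112372 − 1)×1000 = (0.991955 − 1)×1000 = -8.045 permil
δ_B = (0.0103976/0.0112372 − 1)×1000 = (0.925284 − 1)×1000 = -74.716 permil
f_A = (δ_mix − δ_B)/(δ_A − δ_B) = (-35.4 − (-74.716))/(-8.045 − (-74.716))
f_A = 39.316 / 66.671 = 0.5897

0.590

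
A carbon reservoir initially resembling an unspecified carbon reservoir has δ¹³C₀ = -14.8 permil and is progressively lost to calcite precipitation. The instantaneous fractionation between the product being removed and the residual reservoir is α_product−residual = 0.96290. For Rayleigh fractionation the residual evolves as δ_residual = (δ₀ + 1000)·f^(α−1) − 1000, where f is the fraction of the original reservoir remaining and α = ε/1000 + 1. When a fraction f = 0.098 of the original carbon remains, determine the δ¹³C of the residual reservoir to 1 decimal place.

Rayleigh residual: δ_res = (δ₀ + 1000)·f^(α−1) − 1000
α − 1 = -0.03710
f^(α−1) = 0.098^(-0.03710) = 1.089998
δ_res = (-14.8 + 1000) × 1.089998 − 1000 = 1073.866 − 1000 = 73.87 permil

73.9 permil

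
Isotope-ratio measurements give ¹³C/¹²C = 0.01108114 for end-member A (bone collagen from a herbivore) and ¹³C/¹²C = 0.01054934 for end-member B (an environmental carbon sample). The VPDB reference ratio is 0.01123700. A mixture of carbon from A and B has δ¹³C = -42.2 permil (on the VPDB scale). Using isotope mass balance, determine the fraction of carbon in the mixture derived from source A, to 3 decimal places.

0.401

δ_A = (0.01108114/0.01123700 − 1)×1000 = (0.986130 − 1)×1000 = -13.870 permil
δ_B = (0.01054934/0.01123700 − 1)×1000 = (0.938804 − 1)×1000 = -61.196 permil
f_A = (δ_mix − δ_B)/(δ_A − δ_B) = (-42.2 − (-61.196))/(-13.870 − (-61.196))
f_A = 18.996 / 47.326 = 0.4014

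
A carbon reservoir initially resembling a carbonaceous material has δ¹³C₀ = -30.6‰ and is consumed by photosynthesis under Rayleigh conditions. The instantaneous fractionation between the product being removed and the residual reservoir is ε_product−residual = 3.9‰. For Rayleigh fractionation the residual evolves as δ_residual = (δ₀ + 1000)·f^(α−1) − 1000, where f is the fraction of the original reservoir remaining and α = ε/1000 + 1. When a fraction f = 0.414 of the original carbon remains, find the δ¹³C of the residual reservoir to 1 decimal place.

Rayleigh residual: δ_res = (δ₀ + 1000)·f^(α−1) − 1000
α = ε/1000 + 1 = 1.00390, so α − 1 = 0.00390
f^(α−1) = 0.414^(0.00390) = 0.996567
δ_res = (-30.6 + 1000) × 0.996567 − 1000 = 966.072 − 1000 = -33.93‰

-33.9‰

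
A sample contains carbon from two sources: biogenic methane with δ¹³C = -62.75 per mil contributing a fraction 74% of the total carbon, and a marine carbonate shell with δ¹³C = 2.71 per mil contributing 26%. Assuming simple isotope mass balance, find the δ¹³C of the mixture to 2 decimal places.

-45.73 per mil

δ_mix = f_A·δ_A + f_B·δ_B
δ_mix = 0.74 × (-62.75) + 0.26 × (2.71)
δ_mix = -46.435 + 0.705 = -45.730 per mil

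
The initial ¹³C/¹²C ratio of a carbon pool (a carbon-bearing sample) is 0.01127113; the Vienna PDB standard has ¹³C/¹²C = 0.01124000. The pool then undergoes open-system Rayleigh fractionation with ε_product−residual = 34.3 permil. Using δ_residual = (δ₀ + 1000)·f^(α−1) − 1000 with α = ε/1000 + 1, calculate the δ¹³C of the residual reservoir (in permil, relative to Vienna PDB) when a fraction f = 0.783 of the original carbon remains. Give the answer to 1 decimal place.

δ₀ = (0.01127113/0.01124000 − 1)×1000 = (1.002770 − 1)×1000 = 2.770 permil
α − 1 = ε/1000 = 0.0343
f^(α−1) = 0.783^(0.0343) = 0.991645
δ_res = (2.770 + 1000) × 0.991645 − 1000 = 994.391 − 1000 = -5.61 permil

-5.6 permil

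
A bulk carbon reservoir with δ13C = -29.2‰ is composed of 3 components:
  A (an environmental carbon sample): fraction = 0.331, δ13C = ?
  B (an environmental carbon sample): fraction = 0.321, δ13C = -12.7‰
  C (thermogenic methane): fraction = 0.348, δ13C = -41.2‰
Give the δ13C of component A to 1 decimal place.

-32.6‰

Isotope mass balance: δ_bulk = Σ fᵢ·δᵢ.
-29.2 = 0.331×δ_A + 0.321×(-12.7) + 0.348×(-41.2)
0.331·δ_A = -29.2 − (-18.414) = -10.786
δ_A = -10.786 / 0.331 = -32.59‰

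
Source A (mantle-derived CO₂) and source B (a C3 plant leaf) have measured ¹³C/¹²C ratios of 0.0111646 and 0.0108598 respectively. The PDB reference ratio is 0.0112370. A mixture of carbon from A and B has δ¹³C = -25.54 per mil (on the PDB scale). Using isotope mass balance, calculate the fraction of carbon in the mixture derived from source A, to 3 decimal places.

δ_A = (0.0111646/0.0112370 − 1)×1000 = (0.993557 − 1)×1000 = -6.443 per mil
δ_B = (0.0108598/0.0112370 − 1)×1000 = (0.966432 − 1)×1000 = -33.568 per mil
f_A = (δ_mix − δ_B)/(δ_A − δ_B) = (-25.54 − (-33.568))/(-6.443 − (-33.568))
f_A = 8.028 / 27.125 = 0.2960

0.296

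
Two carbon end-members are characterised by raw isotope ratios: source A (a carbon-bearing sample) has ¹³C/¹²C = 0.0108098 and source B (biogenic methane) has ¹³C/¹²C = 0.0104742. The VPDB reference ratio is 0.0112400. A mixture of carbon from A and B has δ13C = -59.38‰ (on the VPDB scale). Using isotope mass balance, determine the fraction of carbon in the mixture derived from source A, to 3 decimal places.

0.293

δ_A = (0.0108098/0.0112400 − 1)×1000 = (0.961726 − 1)×1000 = -38.274‰
δ_B = (0.0104742/0.0112400 − 1)×1000 = (0.931868 − 1)×1000 = -68.132‰
f_A = (δ_mix − δ_B)/(δ_A − δ_B) = (-59.38 − (-68.132))/(-38.274 − (-68.132))
f_A = 8.752 / 29.858 = 0.2931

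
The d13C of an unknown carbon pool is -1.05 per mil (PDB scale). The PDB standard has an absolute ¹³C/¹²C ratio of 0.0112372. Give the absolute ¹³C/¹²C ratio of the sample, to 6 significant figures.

0.0112254

R_sample = R_standard × (d13C/1000 + 1)
R_sample = 0.0112372 × (-1.05/1000 + 1) = 0.0112372 × 0.998950
R_sample = 0.0112254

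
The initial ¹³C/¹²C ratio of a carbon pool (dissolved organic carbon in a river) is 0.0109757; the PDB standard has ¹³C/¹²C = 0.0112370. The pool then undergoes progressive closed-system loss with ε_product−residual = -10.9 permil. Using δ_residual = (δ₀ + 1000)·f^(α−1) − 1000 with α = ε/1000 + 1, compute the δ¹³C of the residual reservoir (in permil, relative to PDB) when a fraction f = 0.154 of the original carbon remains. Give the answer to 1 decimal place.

δ₀ = (0.0109757/0.0112370 − 1)×1000 = (0.976746 − 1)×1000 = -23.254 permil
α − 1 = ε/1000 = -0.0109
f^(α−1) = 0.154^(-0.0109) = 1.020601
δ_res = (-23.254 + 1000) × 1.020601 − 1000 = 996.868 − 1000 = -3.13 permil

-3.1 permil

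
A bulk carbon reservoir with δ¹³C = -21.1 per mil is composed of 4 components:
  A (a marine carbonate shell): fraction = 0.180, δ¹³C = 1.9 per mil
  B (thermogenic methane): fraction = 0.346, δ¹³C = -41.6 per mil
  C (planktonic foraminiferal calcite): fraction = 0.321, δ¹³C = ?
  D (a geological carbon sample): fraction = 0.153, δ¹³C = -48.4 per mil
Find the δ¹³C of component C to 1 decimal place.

Isotope mass balance: δ_bulk = Σ fᵢ·δᵢ.
-21.1 = 0.180×(1.9) + 0.346×(-41.6) + 0.321×δ_C + 0.153×(-48.4)
0.321·δ_C = -21.1 − (-21.457) = 0.357
δ_C = 0.357 / 0.321 = 1.11 per mil

1.1 per mil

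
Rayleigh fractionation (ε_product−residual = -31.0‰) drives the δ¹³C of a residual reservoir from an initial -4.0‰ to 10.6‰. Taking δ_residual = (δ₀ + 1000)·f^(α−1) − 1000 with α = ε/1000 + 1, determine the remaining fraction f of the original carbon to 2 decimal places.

α − 1 = ε/1000 = -0.0310
(δ_res + 1000)/(δ₀ + 1000) = (10.6 + 1000)/(-4.0 + 1000) = 1010.6/996.0 = 1.014659
f = 1.014659^(1/-0.0310) = exp(ln(1.014659)/-0.0310) = exp(0.01455/-0.0310)
f = exp(-0.4694) = 0.6254

0.63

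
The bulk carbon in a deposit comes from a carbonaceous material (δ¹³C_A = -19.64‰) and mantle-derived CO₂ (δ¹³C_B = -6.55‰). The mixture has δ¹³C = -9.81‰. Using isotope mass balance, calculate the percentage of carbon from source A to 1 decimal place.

24.9%

δ_mix = f_A·δ_A + (1 − f_A)·δ_B  ⇒  f_A = (δ_mix − δ_B)/(δ_A − δ_B)
f_A = (-9.81 − (-6.55)) / (-19.64 − (-6.55))
f_A = -3.26 / -13.09 = 0.2490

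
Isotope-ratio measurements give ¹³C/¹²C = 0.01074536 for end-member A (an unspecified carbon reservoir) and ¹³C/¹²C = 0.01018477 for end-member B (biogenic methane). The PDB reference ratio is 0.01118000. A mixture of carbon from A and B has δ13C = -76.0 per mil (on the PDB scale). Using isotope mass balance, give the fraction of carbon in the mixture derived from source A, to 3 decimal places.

0.260

δ_A = (0.01074536/0.01118000 − 1)×1000 = (0.961123 − 1)×1000 = -38.877 per mil
δ_B = (0.01018477/0.01118000 − 1)×1000 = (0.910981 − 1)×1000 = -89.019 per mil
f_A = (δ_mix − δ_B)/(δ_A − δ_B) = (-76.0 − (-89.019))/(-38.877 − (-89.019))
f_A = 13.019 / 50.142 = 0.2596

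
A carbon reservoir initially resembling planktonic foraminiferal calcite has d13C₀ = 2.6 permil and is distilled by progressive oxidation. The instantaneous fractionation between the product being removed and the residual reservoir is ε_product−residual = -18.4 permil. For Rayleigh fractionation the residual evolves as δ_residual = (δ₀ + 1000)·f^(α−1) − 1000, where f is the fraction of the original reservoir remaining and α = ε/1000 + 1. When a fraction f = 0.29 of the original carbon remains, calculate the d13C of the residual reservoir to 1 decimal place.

25.7 permil

Rayleigh residual: δ_res = (δ₀ + 1000)·f^(α−1) − 1000
α = ε/1000 + 1 = 0.98160, so α − 1 = -0.01840
f^(α−1) = 0.29^(-0.01840) = 1.023038
δ_res = (2.6 + 1000) × 1.023038 − 1000 = 1025.698 − 1000 = 25.70 permil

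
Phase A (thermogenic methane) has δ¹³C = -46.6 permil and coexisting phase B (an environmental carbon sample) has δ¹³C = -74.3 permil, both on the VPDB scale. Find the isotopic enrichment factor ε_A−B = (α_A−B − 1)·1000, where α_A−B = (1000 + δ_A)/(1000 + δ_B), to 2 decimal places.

29.92 permil

α_A−B = (1000 + -46.6) / (1000 + -74.3) = 953.4 / 925.7 = 1.029923
ε_A−B = (1.029923 − 1) × 1000 = 29.923 permil
(The approximation ε ≈ δ_A − δ_B would give 27.7 permil.)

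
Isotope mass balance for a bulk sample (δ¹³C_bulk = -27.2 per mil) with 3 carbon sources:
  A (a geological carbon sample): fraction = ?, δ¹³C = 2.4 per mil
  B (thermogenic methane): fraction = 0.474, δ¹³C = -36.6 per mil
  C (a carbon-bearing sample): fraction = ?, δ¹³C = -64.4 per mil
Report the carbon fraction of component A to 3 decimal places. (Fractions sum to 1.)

0.360

Let f_A and f_C be the unknown fractions; fractions sum to 1 so f_A + f_C = 0.526.
Mass balance: Σ fᵢ·δᵢ = δ_bulk ⇒ f_A·(2.4) + f_C·(-64.4) = -27.2 − (-17.348) = -9.852
Substitute f_C = 0.526 − f_A:
f_A·(2.4 − -64.4) = -9.852 − 0.526×(-64.4) = 24.023
f_A = 24.023 / 66.8 = 0.3596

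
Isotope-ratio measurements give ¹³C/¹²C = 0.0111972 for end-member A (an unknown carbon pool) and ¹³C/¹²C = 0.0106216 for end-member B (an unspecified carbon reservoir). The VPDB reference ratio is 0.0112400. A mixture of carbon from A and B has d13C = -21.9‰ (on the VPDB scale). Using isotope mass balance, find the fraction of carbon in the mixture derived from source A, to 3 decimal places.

δ_A = (0.0111972/0.0112400 − 1)×1000 = (0.996192 − 1)×1000 = -3.808‰
δ_B = (0.0106216/0.0112400 − 1)×1000 = (0.944982 − 1)×1000 = -55.018‰
f_A = (δ_mix − δ_B)/(δ_A − δ_B) = (-21.9 − (-55.018))/(-3.808 − (-55.018))
f_A = 33.118 / 51.210 = 0.6467

0.647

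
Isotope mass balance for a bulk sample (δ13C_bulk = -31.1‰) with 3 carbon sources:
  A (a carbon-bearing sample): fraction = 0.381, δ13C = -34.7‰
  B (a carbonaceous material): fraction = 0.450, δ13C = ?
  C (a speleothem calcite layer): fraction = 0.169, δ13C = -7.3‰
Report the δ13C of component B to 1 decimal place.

Isotope mass balance: δ_bulk = Σ fᵢ·δᵢ.
-31.1 = 0.381×(-34.7) + 0.450×δ_B + 0.169×(-7.3)
0.450·δ_B = -31.1 − (-14.454) = -16.646
δ_B = -16.646 / 0.450 = -36.99‰

-37.0‰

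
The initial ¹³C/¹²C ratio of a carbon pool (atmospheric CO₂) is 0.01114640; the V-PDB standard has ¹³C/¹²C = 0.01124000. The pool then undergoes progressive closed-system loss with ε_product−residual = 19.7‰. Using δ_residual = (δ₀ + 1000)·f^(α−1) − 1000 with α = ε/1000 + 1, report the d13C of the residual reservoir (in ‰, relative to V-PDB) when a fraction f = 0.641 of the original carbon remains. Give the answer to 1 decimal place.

δ₀ = (0.01114640/0.01124000 − 1)×1000 = (0.991673 − 1)×1000 = -8.327‰
α − 1 = ε/1000 = 0.0197
f^(α−1) = 0.641^(0.0197) = 0.991277
δ_res = (-8.327 + 1000) × 0.991277 − 1000 = 983.022 − 1000 = -16.98‰

-17.0‰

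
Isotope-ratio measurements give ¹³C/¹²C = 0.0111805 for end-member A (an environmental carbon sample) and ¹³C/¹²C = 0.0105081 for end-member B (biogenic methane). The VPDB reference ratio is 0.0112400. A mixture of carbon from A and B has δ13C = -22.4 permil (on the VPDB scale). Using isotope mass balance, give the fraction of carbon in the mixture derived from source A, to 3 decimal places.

0.714

δ_A = (0.0111805/0.0112400 − 1)×1000 = (0.994706 − 1)×1000 = -5.294 permil
δ_B = (0.0105081/0.0112400 − 1)×1000 = (0.934884 − 1)×1000 = -65.116 permil
f_A = (δ_mix − δ_B)/(δ_A − δ_B) = (-22.4 − (-65.116))/(-5.294 − (-65.116))
f_A = 42.716 / 59.822 = 0.7140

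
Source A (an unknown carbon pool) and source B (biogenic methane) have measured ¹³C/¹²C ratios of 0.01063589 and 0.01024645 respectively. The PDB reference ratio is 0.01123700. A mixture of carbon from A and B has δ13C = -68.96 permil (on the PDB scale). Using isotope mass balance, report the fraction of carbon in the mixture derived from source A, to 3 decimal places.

δ_A = (0.01063589/0.01123700 − 1)×1000 = (0.946506 − 1)×1000 = -53.494 permil
δ_B = (0.01024645/0.01123700 − 1)×1000 = (0.911849 − 1)×1000 = -88.151 permil
f_A = (δ_mix − δ_B)/(δ_A − δ_B) = (-68.96 − (-88.151))/(-53.494 − (-88.151))
f_A = 19.191 / 34.657 = 0.5537

0.554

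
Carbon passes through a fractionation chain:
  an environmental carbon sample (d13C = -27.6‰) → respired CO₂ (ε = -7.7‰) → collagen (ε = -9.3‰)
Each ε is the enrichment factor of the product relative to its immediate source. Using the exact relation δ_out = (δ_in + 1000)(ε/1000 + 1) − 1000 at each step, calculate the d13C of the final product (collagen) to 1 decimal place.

-44.1‰

step 1: δ = (-27.60 + 1000)·(-7.7/1000 + 1) − 1000 = -35.09‰
step 2: δ = (-35.09 + 1000)·(-9.3/1000 + 1) − 1000 = -44.06‰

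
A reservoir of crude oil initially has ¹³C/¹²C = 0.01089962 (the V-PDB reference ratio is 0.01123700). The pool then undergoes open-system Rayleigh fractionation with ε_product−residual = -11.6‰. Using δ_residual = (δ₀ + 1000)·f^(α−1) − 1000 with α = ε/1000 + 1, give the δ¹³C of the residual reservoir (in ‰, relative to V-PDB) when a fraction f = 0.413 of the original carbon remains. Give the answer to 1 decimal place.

δ₀ = (0.01089962/0.01123700 − 1)×1000 = (0.969976 − 1)×1000 = -30.024‰
α − 1 = ε/1000 = -0.0116
f^(α−1) = 0.413^(-0.0116) = 1.010311
δ_res = (-30.024 + 1000) × 1.010311 − 1000 = 979.977 − 1000 = -20.02‰

-20.0‰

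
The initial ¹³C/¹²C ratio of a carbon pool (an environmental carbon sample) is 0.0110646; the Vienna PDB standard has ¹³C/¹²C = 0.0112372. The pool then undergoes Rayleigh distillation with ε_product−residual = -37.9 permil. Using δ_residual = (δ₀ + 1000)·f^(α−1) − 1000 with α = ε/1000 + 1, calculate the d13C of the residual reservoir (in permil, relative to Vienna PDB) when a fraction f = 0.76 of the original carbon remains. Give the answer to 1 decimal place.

-5.1 permil

δ₀ = (0.0110646/0.0112372 − 1)×1000 = (0.984640 − 1)×1000 = -15.360 permil
α − 1 = ε/1000 = -0.0379
f^(α−1) = 0.76^(-0.0379) = 1.010455
δ_res = (-15.360 + 1000) × 1.010455 − 1000 = 994.935 − 1000 = -5.06 permil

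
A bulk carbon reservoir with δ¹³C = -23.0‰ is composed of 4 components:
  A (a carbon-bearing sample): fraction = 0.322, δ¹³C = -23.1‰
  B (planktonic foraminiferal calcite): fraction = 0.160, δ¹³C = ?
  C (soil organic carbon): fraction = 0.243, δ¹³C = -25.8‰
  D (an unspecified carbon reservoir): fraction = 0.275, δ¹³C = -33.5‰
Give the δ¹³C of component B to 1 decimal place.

Isotope mass balance: δ_bulk = Σ fᵢ·δᵢ.
-23.0 = 0.322×(-23.1) + 0.160×δ_B + 0.243×(-25.8) + 0.275×(-33.5)
0.160·δ_B = -23.0 − (-22.920) = -0.080
δ_B = -0.080 / 0.160 = -0.50‰

-0.5‰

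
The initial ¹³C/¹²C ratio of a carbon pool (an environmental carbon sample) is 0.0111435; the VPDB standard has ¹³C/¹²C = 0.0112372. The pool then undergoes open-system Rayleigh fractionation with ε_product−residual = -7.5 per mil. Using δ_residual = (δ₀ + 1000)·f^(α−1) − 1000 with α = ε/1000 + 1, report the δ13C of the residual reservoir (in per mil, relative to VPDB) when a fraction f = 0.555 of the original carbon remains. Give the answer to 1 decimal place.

-3.9 per mil

δ₀ = (0.0111435/0.0112372 − 1)×1000 = (0.991662 − 1)×1000 = -8.338 per mil
α − 1 = ε/1000 = -0.0075
f^(α−1) = 0.555^(-0.0075) = 1.004426
δ_res = (-8.338 + 1000) × 1.004426 − 1000 = 996.050 − 1000 = -3.95 per mil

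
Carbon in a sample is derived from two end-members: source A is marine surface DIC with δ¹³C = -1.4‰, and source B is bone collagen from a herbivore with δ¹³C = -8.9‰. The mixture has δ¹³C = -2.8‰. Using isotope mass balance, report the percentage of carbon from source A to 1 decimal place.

81.3%

δ_mix = f_A·δ_A + (1 − f_A)·δ_B  ⇒  f_A = (δ_mix − δ_B)/(δ_A − δ_B)
f_A = (-2.8 − (-8.9)) / (-1.4 − (-8.9))
f_A = 6.1 / 7.5 = 0.8133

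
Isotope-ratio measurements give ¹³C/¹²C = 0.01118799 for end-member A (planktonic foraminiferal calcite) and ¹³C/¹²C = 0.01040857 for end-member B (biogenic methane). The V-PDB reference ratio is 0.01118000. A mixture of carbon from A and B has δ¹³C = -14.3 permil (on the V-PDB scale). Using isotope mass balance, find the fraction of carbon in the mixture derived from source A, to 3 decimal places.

δ_A = (0.01118799/0.01118000 − 1)×1000 = (1.000715 − 1)×1000 = 0.715 permil
δ_B = (0.01040857/0.01118000 − 1)×1000 = (0.930999 − 1)×1000 = -69.001 permil
f_A = (δ_mix − δ_B)/(δ_A − δ_B) = (-14.3 − (-69.001))/(0.715 − (-69.001))
f_A = 54.701 / 69.716 = 0.7846

0.785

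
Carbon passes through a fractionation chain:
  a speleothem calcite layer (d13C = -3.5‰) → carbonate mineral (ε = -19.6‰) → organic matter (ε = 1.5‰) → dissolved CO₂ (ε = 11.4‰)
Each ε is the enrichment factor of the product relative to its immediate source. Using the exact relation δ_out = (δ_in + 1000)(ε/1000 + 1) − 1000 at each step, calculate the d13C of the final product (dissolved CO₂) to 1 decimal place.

step 1: δ = (-3.50 + 1000)·(-19.6/1000 + 1) − 1000 = -23.03‰
step 2: δ = (-23.03 + 1000)·(1.5/1000 + 1) − 1000 = -21.57‰
step 3: δ = (-21.57 + 1000)·(11.4/1000 + 1) − 1000 = -10.41‰

-10.4‰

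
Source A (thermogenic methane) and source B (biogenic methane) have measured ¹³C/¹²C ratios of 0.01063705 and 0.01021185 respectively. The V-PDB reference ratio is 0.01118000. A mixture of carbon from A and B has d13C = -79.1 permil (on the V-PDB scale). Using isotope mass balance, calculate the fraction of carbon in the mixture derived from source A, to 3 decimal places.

δ_A = (0.01063705/0.01118000 − 1)×1000 = (0.951436 − 1)×1000 = -48.564 permil
δ_B = (0.01021185/0.01118000 − 1)×1000 = (0.913403 − 1)×1000 = -86.597 permil
f_A = (δ_mix − δ_B)/(δ_A − δ_B) = (-79.1 − (-86.597))/(-48.564 − (-86.597))
f_A = 7.497 / 38.032 = 0.1971

0.197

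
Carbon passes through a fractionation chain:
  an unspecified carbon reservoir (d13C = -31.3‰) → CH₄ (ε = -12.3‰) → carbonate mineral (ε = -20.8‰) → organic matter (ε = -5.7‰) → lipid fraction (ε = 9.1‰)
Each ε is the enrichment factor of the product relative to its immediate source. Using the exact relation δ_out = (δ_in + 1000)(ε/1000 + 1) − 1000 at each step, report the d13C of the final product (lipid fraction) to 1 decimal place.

-60.0‰

step 1: δ = (-31.30 + 1000)·(-12.3/1000 + 1) − 1000 = -43.22‰
step 2: δ = (-43.22 + 1000)·(-20.8/1000 + 1) − 1000 = -63.12‰
step 3: δ = (-63.12 + 1000)·(-5.7/1000 + 1) − 1000 = -68.46‰
step 4: δ = (-68.46 + 1000)·(9.1/1000 + 1) − 1000 = -59.98‰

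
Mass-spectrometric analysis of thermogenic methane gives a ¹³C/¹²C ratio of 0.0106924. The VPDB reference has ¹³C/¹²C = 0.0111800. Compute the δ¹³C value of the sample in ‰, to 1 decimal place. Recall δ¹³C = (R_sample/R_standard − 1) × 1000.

-43.6‰

δ¹³C = (R_sample / R_standard − 1) × 1000
R_sample / R_standard = 0.0106924 / 0.0111800 = 0.956386
δ¹³C = (0.956386 − 1) × 1000 = -43.61‰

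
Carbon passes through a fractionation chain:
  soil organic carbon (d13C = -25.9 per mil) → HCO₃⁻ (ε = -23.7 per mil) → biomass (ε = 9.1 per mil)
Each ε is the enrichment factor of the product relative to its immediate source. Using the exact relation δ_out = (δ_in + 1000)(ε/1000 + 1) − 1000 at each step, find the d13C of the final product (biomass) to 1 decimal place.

-40.3 per mil

step 1: δ = (-25.90 + 1000)·(-23.7/1000 + 1) − 1000 = -48.99 per mil
step 2: δ = (-48.99 + 1000)·(9.1/1000 + 1) − 1000 = -40.33 per mil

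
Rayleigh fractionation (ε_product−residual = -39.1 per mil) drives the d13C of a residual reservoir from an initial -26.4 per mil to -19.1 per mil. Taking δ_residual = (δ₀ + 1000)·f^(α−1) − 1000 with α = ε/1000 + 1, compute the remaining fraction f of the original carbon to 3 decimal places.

0.826

α − 1 = ε/1000 = -0.0391
(δ_res + 1000)/(δ₀ + 1000) = (-19.1 + 1000)/(-26.4 + 1000) = 980.9/973.6 = 1.007498
f = 1.007498^(1/-0.0391) = exp(ln(1.007498)/-0.0391) = exp(0.00747/-0.0391)
f = exp(-0.1910) = 0.8261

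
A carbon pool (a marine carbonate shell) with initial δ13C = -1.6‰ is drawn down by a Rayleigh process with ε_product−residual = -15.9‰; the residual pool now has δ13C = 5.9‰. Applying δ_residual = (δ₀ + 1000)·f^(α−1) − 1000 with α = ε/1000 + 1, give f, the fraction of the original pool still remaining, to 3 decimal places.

α − 1 = ε/1000 = -0.0159
(δ_res + 1000)/(δ₀ + 1000) = (5.9 + 1000)/(-1.6 + 1000) = 1005.9/998.4 = 1.007512
f = 1.007512^(1/-0.0159) = exp(ln(1.007512)/-0.0159) = exp(0.00748/-0.0159)
f = exp(-0.4707) = 0.6246

0.625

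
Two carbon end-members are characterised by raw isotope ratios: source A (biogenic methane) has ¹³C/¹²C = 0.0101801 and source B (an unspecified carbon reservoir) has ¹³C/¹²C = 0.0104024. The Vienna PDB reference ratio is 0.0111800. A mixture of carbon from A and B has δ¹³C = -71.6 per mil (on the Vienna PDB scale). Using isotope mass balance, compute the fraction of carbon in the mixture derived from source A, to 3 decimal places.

δ_A = (0.0101801/0.0111800 − 1)×1000 = (0.910564 − 1)×1000 = -89.436 per mil
δ_B = (0.0104024/0.0111800 − 1)×1000 = (0.930447 − 1)×1000 = -69.553 per mil
f_A = (δ_mix − δ_B)/(δ_A − δ_B) = (-71.6 − (-69.553))/(-89.436 − (-69.553))
f_A = -2.047 / -19.884 = 0.1030

0.103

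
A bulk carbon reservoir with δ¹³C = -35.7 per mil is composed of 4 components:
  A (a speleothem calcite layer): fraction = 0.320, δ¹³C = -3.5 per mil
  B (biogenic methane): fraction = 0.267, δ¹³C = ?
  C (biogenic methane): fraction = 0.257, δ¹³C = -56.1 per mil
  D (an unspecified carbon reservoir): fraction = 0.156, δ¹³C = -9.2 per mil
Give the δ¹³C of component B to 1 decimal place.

-70.1 per mil

Isotope mass balance: δ_bulk = Σ fᵢ·δᵢ.
-35.7 = 0.320×(-3.5) + 0.267×δ_B + 0.257×(-56.1) + 0.156×(-9.2)
0.267·δ_B = -35.7 − (-16.973) = -18.727
δ_B = -18.727 / 0.267 = -70.14 per mil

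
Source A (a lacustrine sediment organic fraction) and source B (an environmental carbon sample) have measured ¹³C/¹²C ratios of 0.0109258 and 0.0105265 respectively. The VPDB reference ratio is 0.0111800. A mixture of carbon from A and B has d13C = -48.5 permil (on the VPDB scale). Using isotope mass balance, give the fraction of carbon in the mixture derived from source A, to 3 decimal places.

δ_A = (0.0109258/0.0111800 − 1)×1000 = (0.977263 − 1)×1000 = -22.737 permil
δ_B = (0.0105265/0.0111800 − 1)×1000 = (0.941547 − 1)×1000 = -58.453 permil
f_A = (δ_mix − δ_B)/(δ_A − δ_B) = (-48.5 − (-58.453))/(-22.737 − (-58.453))
f_A = 9.953 / 35.716 = 0.2787

0.279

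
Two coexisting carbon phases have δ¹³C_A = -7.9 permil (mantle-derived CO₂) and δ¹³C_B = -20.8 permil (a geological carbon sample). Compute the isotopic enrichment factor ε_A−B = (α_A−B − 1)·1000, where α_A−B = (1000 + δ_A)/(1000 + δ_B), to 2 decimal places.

13.17 permil

α_A−B = (1000 + -7.9) / (1000 + -20.8) = 992.1 / 979.2 = 1.013174
ε_A−B = (1.013174 − 1) × 1000 = 13.174 permil
(The approximation ε ≈ δ_A − δ_B would give 12.9 permil.)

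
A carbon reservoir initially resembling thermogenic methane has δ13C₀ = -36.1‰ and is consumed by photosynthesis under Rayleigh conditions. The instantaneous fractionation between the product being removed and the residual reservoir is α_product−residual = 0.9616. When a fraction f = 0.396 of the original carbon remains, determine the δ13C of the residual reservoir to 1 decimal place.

Rayleigh residual: δ_res = (δ₀ + 1000)·f^(α−1) − 1000
α − 1 = -0.03840
f^(α−1) = 0.396^(-0.03840) = 1.036212
δ_res = (-36.1 + 1000) × 1.036212 − 1000 = 998.804 − 1000 = -1.20‰

-1.2‰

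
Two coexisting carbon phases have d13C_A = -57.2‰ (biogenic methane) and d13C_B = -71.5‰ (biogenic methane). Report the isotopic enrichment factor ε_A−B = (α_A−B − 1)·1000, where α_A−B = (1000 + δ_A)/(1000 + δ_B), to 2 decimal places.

15.40‰

α_A−B = (1000 + -57.2) / (1000 + -71.5) = 942.8 / 928.5 = 1.015401
ε_A−B = (1.015401 − 1) × 1000 = 15.401‰
(The approximation ε ≈ δ_A − δ_B would give 14.3‰.)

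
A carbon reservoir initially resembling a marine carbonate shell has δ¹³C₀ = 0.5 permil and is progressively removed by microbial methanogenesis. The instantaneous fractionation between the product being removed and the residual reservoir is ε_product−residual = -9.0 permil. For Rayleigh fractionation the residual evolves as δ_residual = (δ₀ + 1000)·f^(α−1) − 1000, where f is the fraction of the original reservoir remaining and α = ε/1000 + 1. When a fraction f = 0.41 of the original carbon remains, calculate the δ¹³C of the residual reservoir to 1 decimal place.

8.6 permil

Rayleigh residual: δ_res = (δ₀ + 1000)·f^(α−1) − 1000
α = ε/1000 + 1 = 0.99100, so α − 1 = -0.00900
f^(α−1) = 0.41^(-0.00900) = 1.008057
δ_res = (0.5 + 1000) × 1.008057 − 1000 = 1008.561 − 1000 = 8.56 permil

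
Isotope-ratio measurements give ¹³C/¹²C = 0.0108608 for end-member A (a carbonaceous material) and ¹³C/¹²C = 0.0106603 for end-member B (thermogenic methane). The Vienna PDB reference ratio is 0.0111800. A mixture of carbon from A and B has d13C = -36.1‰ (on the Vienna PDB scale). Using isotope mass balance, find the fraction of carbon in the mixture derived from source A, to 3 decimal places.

δ_A = (0.0108608/0.0111800 − 1)×1000 = (0.971449 − 1)×1000 = -28.551‰
δ_B = (0.0106603/0.0111800 − 1)×1000 = (0.953515 − 1)×1000 = -46.485‰
f_A = (δ_mix − δ_B)/(δ_A − δ_B) = (-36.1 − (-46.485))/(-28.551 − (-46.485))
f_A = 10.385 / 17.934 = 0.5791

0.579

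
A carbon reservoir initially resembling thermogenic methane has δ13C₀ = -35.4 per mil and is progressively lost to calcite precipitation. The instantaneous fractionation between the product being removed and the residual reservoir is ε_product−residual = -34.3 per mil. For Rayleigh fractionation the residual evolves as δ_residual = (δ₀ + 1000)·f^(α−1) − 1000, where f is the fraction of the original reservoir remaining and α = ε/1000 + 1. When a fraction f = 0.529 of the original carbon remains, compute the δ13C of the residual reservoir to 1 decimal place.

-14.1 per mil

Rayleigh residual: δ_res = (δ₀ + 1000)·f^(α−1) − 1000
α = ε/1000 + 1 = 0.96570, so α − 1 = -0.03430
f^(α−1) = 0.529^(-0.03430) = 1.022081
δ_res = (-35.4 + 1000) × 1.022081 − 1000 = 985.900 − 1000 = -14.10 per mil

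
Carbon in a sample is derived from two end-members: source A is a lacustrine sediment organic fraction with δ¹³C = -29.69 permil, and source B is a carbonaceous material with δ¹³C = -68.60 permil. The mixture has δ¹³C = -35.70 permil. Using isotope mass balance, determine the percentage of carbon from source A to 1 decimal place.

δ_mix = f_A·δ_A + (1 − f_A)·δ_B  ⇒  f_A = (δ_mix − δ_B)/(δ_A − δ_B)
f_A = (-35.70 − (-68.60)) / (-29.69 − (-68.60))
f_A = 32.90 / 38.91 = 0.8455

84.6%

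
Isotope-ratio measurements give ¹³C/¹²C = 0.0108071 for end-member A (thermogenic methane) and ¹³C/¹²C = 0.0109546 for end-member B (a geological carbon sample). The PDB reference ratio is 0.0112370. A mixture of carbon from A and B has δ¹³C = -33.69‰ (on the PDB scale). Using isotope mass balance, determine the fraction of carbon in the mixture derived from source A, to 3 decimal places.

δ_A = (0.0108071/0.0112370 − 1)×1000 = (0.961742 − 1)×1000 = -38.258‰
δ_B = (0.0109546/0.0112370 − 1)×1000 = (0.974869 − 1)×1000 = -25.131‰
f_A = (δ_mix − δ_B)/(δ_A − δ_B) = (-33.69 − (-25.131))/(-38.258 − (-25.131))
f_A = -8.559 / -13.126 = 0.6520

0.652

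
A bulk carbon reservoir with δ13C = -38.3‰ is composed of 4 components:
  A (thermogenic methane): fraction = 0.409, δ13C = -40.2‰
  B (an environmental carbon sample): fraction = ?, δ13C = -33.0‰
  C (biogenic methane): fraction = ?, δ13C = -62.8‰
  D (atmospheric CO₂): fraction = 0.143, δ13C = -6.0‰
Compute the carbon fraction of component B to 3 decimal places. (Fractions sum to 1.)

0.239

Let f_B and f_C be the unknown fractions; fractions sum to 1 so f_B + f_C = 0.448.
Mass balance: Σ fᵢ·δᵢ = δ_bulk ⇒ f_B·(-33.0) + f_C·(-62.8) = -38.3 − (-17.300) = -21.000
Substitute f_C = 0.448 − f_B:
f_B·(-33.0 − -62.8) = -21.000 − 0.448×(-62.8) = 7.134
f_B = 7.134 / 29.8 = 0.2394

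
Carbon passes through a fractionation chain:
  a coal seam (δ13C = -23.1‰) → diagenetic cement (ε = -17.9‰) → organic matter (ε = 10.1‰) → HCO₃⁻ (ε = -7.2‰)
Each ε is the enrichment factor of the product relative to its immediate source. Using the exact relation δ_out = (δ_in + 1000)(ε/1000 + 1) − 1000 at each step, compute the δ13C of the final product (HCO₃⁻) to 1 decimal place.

-37.9‰

step 1: δ = (-23.10 + 1000)·(-17.9/1000 + 1) − 1000 = -40.59‰
step 2: δ = (-40.59 + 1000)·(10.1/1000 + 1) − 1000 = -30.90‰
step 3: δ = (-30.90 + 1000)·(-7.2/1000 + 1) − 1000 = -37.87‰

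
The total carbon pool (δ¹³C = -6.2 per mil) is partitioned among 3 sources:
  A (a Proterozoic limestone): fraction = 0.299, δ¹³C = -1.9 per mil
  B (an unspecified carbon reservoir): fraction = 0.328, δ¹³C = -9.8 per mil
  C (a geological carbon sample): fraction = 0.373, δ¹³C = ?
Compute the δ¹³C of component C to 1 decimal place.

-6.5 per mil

Isotope mass balance: δ_bulk = Σ fᵢ·δᵢ.
-6.2 = 0.299×(-1.9) + 0.328×(-9.8) + 0.373×δ_C
0.373·δ_C = -6.2 − (-3.783) = -2.417
δ_C = -2.417 / 0.373 = -6.48 per mil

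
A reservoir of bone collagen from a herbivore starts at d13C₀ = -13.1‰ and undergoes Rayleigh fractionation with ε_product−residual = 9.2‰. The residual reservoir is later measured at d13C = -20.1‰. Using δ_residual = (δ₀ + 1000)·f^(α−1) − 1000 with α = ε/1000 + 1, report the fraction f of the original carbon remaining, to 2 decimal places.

α − 1 = ε/1000 = 0.0092
(δ_res + 1000)/(δ₀ + 1000) = (-20.1 + 1000)/(-13.1 + 1000) = 979.9/986.9 = 0.992907
f = 0.992907^(1/0.0092) = exp(ln(0.992907)/0.0092) = exp(-0.00712/0.0092)
f = exp(-0.7737) = 0.4613

0.46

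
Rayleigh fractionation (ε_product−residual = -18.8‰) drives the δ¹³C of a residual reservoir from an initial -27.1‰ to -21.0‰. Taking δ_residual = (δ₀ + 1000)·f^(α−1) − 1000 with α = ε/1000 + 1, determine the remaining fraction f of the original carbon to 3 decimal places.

0.717

α − 1 = ε/1000 = -0.0188
(δ_res + 1000)/(δ₀ + 1000) = (-21.0 + 1000)/(-27.1 + 1000) = 979.0/972.9 = 1.006270
f = 1.006270^(1/-0.0188) = exp(ln(1.006270)/-0.0188) = exp(0.00625/-0.0188)
f = exp(-0.3325) = 0.7172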